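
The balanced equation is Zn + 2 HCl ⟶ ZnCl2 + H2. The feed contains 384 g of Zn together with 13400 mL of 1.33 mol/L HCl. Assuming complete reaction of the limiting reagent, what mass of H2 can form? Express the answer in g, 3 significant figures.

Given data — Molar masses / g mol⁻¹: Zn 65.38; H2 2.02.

11.9 g

n(Zn) = 384.0 / 65.38 = 5.873 mol
n(HCl) = 1.33 × 13400/1000 = 17.82 mol
n/ν for Zn = 5.873/1 = 5.873
n/ν for HCl = 17.82/2 = 8.910
Smallest n/ν is Zn → limiting reagent.
n(H2) = (1/1) × 5.873 = 5.873 mol
mass = 5.873 × 2.02 = 11.86 g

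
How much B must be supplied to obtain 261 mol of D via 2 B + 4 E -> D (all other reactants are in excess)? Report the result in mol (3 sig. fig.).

n(D) = 261.0 mol
n(B) = (2/1) × 261.0 = 522.0 mol

522 mol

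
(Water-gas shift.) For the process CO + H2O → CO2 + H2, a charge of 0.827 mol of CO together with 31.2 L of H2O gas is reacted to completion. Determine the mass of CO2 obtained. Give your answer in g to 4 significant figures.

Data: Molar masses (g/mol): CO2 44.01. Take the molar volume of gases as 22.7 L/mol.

36.40 g

n(CO) = 0.8270 mol
n(H2O) = 31.20 / 22.7 = 1.374 mol
n/ν for CO = 0.8270/1 = 0.8270
n/ν for H2O = 1.374/1 = 1.374
Smallest n/ν is CO → limiting reagent.
n(CO2) = (1/1) × 0.8270 = 0.8270 mol
mass = 0.8270 × 44.01 = 36.40 g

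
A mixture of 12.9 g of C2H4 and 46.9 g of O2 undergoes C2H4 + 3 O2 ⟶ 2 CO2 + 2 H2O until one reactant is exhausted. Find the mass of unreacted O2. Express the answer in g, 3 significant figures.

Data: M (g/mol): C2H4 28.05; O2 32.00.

2.75 g

n(C2H4) = 12.90 / 28.05 = 0.4599 mol
n(O2) = 46.90 / 32.00 = 1.466 mol
n/ν for C2H4 = 0.4599/1 = 0.4599
n/ν for O2 = 1.466/3 = 0.4887
Smallest n/ν is C2H4 → limiting reagent.
O2 consumed = (3/1) × 0.4599 = 1.380 mol
O2 remaining = 1.466 − 1.380 = 0.08600 mol
mass = 0.08600 × 32.00 = 2.752 g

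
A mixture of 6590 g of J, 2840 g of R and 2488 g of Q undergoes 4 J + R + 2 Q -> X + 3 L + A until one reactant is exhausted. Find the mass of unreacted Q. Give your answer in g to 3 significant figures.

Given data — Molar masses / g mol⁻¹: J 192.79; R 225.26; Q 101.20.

n(J) = 6590 / 192.79 = 34.18 mol
n(R) = 2840 / 225.26 = 12.61 mol
n(Q) = 2488 / 101.20 = 24.58 mol
n/ν for J = 34.18/4 = 8.545
n/ν for R = 12.61/1 = 12.61
n/ν for Q = 24.58/2 = 12.29
Smallest n/ν is J → limiting reagent.
Q consumed = (2/4) × 34.18 = 17.09 mol
Q remaining = 24.58 − 17.09 = 7.490 mol
mass = 7.490 × 101.20 = 758.0 g

758 g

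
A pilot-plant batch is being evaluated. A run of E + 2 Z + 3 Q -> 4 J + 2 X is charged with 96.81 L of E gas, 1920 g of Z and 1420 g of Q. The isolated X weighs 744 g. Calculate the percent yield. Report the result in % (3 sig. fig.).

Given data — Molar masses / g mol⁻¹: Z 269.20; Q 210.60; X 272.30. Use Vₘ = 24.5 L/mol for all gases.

60.8 %

n(E) = 96.81 / 24.5 = 3.951 mol
n(Z) = 1920 / 269.20 = 7.132 mol
n(Q) = 1420 / 210.60 = 6.743 mol
n/ν → E: 3.951, Z: 3.566, Q: 2.248; Q is limiting.
theoretical n(X) = (2/3) × 6.743 = 4.495 mol → 1224 g
% yield = 744 / 1224 × 100 = 60.78 %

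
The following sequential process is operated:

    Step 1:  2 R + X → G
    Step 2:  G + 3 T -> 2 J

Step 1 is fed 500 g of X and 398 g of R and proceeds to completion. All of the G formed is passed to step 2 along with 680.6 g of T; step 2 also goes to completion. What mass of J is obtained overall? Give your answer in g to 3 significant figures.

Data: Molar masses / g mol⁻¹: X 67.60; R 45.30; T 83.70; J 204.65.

1110 g

Step 1:
n(X) = 500.0 / 67.60 = 7.396 mol
n(R) = 398.0 / 45.30 = 8.786 mol
n/ν for X = 7.396/1 = 7.396
n/ν for R = 8.786/2 = 4.393
Smallest n/ν is R → limiting reagent.
n(G) produced = (1/2) × 8.786 = 4.393 mol
Step 2:
n(G) available = 4.393 mol
n(T) = 680.6 / 83.70 = 8.131 mol
n/ν for G = 4.393/1 = 4.393
n/ν for T = 8.131/3 = 2.710
Smallest n/ν is T → limiting reagent.
n(J) = (2/3) × 8.131 = 5.421 mol
mass = 5.421 × 204.65 = 1109 g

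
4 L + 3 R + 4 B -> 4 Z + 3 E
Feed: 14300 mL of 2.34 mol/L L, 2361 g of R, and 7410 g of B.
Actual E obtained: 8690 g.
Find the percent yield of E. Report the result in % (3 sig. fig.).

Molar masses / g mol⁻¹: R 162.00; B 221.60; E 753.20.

79.2 %

n(L) = 2.34 × 14300/1000 = 33.46 mol
n(R) = 2361 / 162.00 = 14.57 mol
n(B) = 7410 / 221.60 = 33.44 mol
n/ν for L = 33.46/4 = 8.365
n/ν for R = 14.57/3 = 4.857
n/ν for B = 33.44/4 = 8.360
Smallest n/ν is R → limiting reagent.
theoretical n(E) = (3/3) × 14.57 = 14.57 mol → 10970 g
% yield = 8690 / 10970 × 100 = 79.22 %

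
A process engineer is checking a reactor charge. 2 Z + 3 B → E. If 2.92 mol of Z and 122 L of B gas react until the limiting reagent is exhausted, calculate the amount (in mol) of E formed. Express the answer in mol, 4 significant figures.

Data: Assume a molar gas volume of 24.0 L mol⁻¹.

n(Z) = 2.920 mol
n(B) = 122.0 / 24.0 = 5.083 mol
n/ν → Z: 1.460, B: 1.694; Z is limiting.
n(E) = (1/2) × 2.920 = 1.460 mol

1.460 mol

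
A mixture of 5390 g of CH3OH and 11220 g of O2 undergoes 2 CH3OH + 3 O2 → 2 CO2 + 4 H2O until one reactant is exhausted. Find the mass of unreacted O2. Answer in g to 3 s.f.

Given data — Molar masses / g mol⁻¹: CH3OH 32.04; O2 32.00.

3150 g

n(CH3OH) = 5390 / 32.04 = 168.2 mol
n(O2) = 11220 / 32.00 = 350.6 mol
n/ν → CH3OH: 84.10, O2: 116.9; CH3OH is limiting.
O2 consumed = (3/2) × 168.2 = 252.3 mol
O2 remaining = 350.6 − 252.3 = 98.30 mol
mass = 98.30 × 32.00 = 3146 g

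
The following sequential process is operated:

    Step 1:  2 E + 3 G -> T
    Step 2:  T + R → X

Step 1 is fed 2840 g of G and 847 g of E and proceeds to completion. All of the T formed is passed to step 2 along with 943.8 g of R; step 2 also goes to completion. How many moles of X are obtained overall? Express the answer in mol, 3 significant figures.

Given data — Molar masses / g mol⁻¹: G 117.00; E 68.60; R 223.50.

4.22 mol

Step 1:
n(G) = 2840 / 117.00 = 24.27 mol
n(E) = 847.0 / 68.60 = 12.35 mol
n/ν for G = 24.27/3 = 8.090
n/ν for E = 12.35/2 = 6.175
Smallest n/ν is E → limiting reagent.
n(T) produced = (1/2) × 12.35 = 6.175 mol
Step 2:
n(T) available = 6.175 mol
n(R) = 943.8 / 223.50 = 4.223 mol
n/ν for T = 6.175/1 = 6.175
n/ν for R = 4.223/1 = 4.223
Smallest n/ν is R → limiting reagent.
n(X) = (1/1) × 4.223 = 4.223 mol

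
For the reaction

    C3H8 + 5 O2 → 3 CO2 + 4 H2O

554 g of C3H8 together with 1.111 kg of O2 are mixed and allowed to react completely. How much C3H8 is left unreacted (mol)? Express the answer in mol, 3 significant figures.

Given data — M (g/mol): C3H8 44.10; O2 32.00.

5.62 mol

n(C3H8) = 554.0 / 44.10 = 12.56 mol
n(O2) = 1.111×1000 / 32.00 = 34.72 mol
n/ν for C3H8 = 12.56/1 = 12.56
n/ν for O2 = 34.72/5 = 6.944
Smallest n/ν is O2 → limiting reagent.
C3H8 consumed = (1/5) × 34.72 = 6.944 mol
C3H8 remaining = 12.56 − 6.944 = 5.616 mol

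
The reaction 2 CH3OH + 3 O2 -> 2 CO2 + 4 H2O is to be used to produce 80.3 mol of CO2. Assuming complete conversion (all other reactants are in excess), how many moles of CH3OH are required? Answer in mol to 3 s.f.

80.3 mol

n(CO2) = 80.30 mol
n(CH3OH) = (2/2) × 80.30 = 80.30 mol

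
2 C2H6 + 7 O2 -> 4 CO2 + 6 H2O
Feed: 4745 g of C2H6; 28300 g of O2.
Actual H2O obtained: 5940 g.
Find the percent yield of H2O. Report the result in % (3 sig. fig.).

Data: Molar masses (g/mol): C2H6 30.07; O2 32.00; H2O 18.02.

69.6 %

n(C2H6) = 4745 / 30.07 = 157.8 mol
n(O2) = 28300 / 32.00 = 884.4 mol
n/ν → C2H6: 78.90, O2: 126.3; C2H6 is limiting.
theoretical n(H2O) = (6/2) × 157.8 = 473.4 mol → 8531 g
% yield = 5940 / 8531 × 100 = 69.63 %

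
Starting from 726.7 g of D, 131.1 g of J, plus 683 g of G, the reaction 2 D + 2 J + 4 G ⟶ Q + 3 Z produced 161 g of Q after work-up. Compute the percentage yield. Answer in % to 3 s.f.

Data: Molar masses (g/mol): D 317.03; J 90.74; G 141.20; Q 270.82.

n(D) = 726.7 / 317.03 = 2.292 mol
n(J) = 131.1 / 90.74 = 1.445 mol
n(G) = 683.0 / 141.20 = 4.837 mol
n/ν for D = 2.292/2 = 1.146
n/ν for J = 1.445/2 = 0.7225
n/ν for G = 4.837/4 = 1.209
Smallest n/ν is J → limiting reagent.
theoretical n(Q) = (1/2) × 1.445 = 0.7225 mol → 195.7 g
% yield = 161 / 195.7 × 100 = 82.27 %

82.3 %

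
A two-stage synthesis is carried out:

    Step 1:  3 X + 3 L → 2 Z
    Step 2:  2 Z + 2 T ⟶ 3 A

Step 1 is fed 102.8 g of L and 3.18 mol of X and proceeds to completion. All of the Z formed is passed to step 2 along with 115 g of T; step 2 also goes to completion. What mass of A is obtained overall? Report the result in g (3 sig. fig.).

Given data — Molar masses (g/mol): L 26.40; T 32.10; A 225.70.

718 g

Step 1:
n(L) = 102.8 / 26.40 = 3.894 mol
n(X) = 3.180 mol
n/ν for L = 3.894/3 = 1.298
n/ν for X = 3.180/3 = 1.060
Smallest n/ν is X → limiting reagent.
n(Z) produced = (2/3) × 3.180 = 2.120 mol
Step 2:
n(Z) available = 2.120 mol
n(T) = 115.0 / 32.10 = 3.583 mol
n/ν for Z = 2.120/2 = 1.060
n/ν for T = 3.583/2 = 1.792
Smallest n/ν is Z → limiting reagent.
n(A) = (3/2) × 2.120 = 3.180 mol
mass = 3.180 × 225.70 = 717.7 g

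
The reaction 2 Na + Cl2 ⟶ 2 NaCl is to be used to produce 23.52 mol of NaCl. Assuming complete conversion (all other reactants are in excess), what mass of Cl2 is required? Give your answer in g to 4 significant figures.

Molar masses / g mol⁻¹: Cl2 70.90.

833.8 g

n(NaCl) = 23.52 mol
n(Cl2) = (1/2) × 23.52 = 11.76 mol
mass = 11.76 × 70.90 = 833.8 g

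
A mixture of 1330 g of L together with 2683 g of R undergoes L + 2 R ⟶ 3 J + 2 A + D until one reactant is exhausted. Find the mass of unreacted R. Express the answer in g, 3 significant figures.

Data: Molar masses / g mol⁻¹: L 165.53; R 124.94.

675 g

n(L) = 1330 / 165.53 = 8.035 mol
n(R) = 2683 / 124.94 = 21.47 mol
n/ν for L = 8.035/1 = 8.035
n/ν for R = 21.47/2 = 10.74
Smallest n/ν is L → limiting reagent.
R consumed = (2/1) × 8.035 = 16.07 mol
R remaining = 21.47 − 16.07 = 5.400 mol
mass = 5.400 × 124.94 = 674.7 g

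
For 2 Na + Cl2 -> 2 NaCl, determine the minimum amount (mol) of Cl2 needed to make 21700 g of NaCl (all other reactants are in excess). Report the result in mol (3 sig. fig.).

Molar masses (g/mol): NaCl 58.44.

n(NaCl) = 21700 / 58.44 = 371.3 mol
n(Cl2) = (1/2) × 371.3 = 185.7 mol

186 mol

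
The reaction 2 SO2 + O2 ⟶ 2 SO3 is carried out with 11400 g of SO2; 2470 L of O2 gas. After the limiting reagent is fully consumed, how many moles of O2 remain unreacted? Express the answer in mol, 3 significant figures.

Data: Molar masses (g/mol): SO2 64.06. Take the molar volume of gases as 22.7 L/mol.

n(SO2) = 11400 / 64.06 = 178.0 mol
n(O2) = 2470 / 22.7 = 108.8 mol
n/ν for SO2 = 178.0/2 = 89.00
n/ν for O2 = 108.8/1 = 108.8
Smallest n/ν is SO2 → limiting reagent.
O2 consumed = (1/2) × 178.0 = 89.00 mol
O2 remaining = 108.8 − 89.00 = 19.80 mol

19.8 mol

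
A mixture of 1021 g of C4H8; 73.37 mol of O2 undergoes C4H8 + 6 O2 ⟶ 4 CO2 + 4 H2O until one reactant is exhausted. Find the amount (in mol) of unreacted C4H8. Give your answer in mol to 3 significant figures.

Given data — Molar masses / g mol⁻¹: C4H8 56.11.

5.97 mol

n(C4H8) = 1021 / 56.11 = 18.20 mol
n(O2) = 73.37 mol
n/ν → C4H8: 18.20, O2: 12.23; O2 is limiting.
C4H8 consumed = (1/6) × 73.37 = 12.23 mol
C4H8 remaining = 18.20 − 12.23 = 5.970 mol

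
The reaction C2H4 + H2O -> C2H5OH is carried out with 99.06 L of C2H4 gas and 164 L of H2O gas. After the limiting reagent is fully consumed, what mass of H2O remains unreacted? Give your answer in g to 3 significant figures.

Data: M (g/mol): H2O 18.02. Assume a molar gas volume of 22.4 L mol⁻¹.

52.2 g

n(C2H4) = 99.06 / 22.4 = 4.422 mol
n(H2O) = 164.0 / 22.4 = 7.321 mol
n/ν → C2H4: 4.422, H2O: 7.321; C2H4 is limiting.
H2O consumed = (1/1) × 4.422 = 4.422 mol
H2O remaining = 7.321 − 4.422 = 2.899 mol
mass = 2.899 × 18.02 = 52.24 g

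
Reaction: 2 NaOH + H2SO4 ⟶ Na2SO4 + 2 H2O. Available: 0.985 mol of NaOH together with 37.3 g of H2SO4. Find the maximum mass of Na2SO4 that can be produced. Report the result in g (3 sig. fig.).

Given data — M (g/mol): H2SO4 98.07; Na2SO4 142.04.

54.0 g

n(NaOH) = 0.9850 mol
n(H2SO4) = 37.30 / 98.07 = 0.3803 mol
n/ν → NaOH: 0.4925, H2SO4: 0.3803; H2SO4 is limiting.
n(Na2SO4) = (1/1) × 0.3803 = 0.3803 mol
mass = 0.3803 × 142.04 = 54.02 g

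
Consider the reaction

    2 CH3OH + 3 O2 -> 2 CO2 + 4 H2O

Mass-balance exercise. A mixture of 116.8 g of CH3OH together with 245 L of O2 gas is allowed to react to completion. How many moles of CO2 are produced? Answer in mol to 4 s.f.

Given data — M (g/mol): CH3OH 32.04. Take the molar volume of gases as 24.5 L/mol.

n(CH3OH) = 116.8 / 32.04 = 3.645 mol
n(O2) = 245.0 / 24.5 = 10.00 mol
n/ν for CH3OH = 3.645/2 = 1.823
n/ν for O2 = 10.00/3 = 3.333
Smallest n/ν is CH3OH → limiting reagent.
n(CO2) = (2/2) × 3.645 = 3.645 mol

3.645 mol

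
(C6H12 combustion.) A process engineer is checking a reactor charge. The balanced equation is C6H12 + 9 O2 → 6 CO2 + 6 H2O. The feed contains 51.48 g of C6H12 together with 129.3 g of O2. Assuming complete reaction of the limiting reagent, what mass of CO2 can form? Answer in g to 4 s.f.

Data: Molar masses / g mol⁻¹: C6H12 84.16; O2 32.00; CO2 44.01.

n(C6H12) = 51.48 / 84.16 = 0.6117 mol
n(O2) = 129.3 / 32.00 = 4.041 mol
n/ν → C6H12: 0.6117, O2: 0.4490; O2 is limiting.
n(CO2) = (6/9) × 4.041 = 2.694 mol
mass = 2.694 × 44.01 = 118.6 g

118.6 g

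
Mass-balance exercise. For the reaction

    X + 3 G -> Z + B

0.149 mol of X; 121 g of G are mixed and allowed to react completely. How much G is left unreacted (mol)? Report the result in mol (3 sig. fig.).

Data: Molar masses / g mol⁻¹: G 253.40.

n(X) = 0.1490 mol
n(G) = 121.0 / 253.40 = 0.4775 mol
n/ν → X: 0.1490, G: 0.1592; X is limiting.
G consumed = (3/1) × 0.1490 = 0.4470 mol
G remaining = 0.4775 − 0.4470 = 0.03050 mol

0.0305 mol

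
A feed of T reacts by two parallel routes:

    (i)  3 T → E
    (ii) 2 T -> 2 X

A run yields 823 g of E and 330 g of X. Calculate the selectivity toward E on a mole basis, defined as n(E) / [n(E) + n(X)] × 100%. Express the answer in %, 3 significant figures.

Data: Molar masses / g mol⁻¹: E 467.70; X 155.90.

45.4 %

n(E) = 823 / 467.70 = 1.760 mol
n(X) = 330 / 155.90 = 2.117 mol
selectivity = 1.760/(1.760+2.117) × 100 = 45.40 %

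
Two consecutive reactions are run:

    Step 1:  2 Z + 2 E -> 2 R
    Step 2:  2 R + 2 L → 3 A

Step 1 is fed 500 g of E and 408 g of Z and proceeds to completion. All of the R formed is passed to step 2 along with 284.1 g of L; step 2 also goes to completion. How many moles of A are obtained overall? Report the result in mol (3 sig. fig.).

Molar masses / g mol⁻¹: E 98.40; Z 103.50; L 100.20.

Step 1:
n(E) = 500.0 / 98.40 = 5.081 mol
n(Z) = 408.0 / 103.50 = 3.942 mol
n/ν → E: 2.541, Z: 1.971; Z is limiting.
n(R) produced = (2/2) × 3.942 = 3.942 mol
Step 2:
n(R) available = 3.942 mol
n(L) = 284.1 / 100.20 = 2.835 mol
n/ν → R: 1.971, L: 1.418; L is limiting.
n(A) = (3/2) × 2.835 = 4.253 mol

4.25 mol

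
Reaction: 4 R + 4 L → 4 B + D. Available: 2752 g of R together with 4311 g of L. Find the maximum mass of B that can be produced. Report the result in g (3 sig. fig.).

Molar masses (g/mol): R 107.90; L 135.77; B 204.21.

n(R) = 2752 / 107.90 = 25.51 mol
n(L) = 4311 / 135.77 = 31.75 mol
n/ν → R: 6.378, L: 7.938; R is limiting.
n(B) = (4/4) × 25.51 = 25.51 mol
mass = 25.51 × 204.21 = 5209 g

5210 g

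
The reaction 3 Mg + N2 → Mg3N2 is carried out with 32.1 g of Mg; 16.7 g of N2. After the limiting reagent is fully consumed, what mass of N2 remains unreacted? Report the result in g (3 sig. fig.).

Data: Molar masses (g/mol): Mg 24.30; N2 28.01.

4.37 g

n(Mg) = 32.10 / 24.30 = 1.321 mol
n(N2) = 16.70 / 28.01 = 0.5962 mol
n/ν → Mg: 0.4403, N2: 0.5962; Mg is limiting.
N2 consumed = (1/3) × 1.321 = 0.4403 mol
N2 remaining = 0.5962 − 0.4403 = 0.1559 mol
mass = 0.1559 × 28.01 = 4.367 g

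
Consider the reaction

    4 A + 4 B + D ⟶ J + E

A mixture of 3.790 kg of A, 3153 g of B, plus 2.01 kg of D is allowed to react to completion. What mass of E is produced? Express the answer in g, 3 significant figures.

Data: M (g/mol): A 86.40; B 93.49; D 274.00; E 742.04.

n(A) = 3.790×1000 / 86.40 = 43.87 mol
n(B) = 3153 / 93.49 = 33.73 mol
n(D) = 2.010×1000 / 274.00 = 7.336 mol
n/ν for A = 43.87/4 = 10.97
n/ν for B = 33.73/4 = 8.433
n/ν for D = 7.336/1 = 7.336
Smallest n/ν is D → limiting reagent.
n(E) = (1/1) × 7.336 = 7.336 mol
mass = 7.336 × 742.04 = 5444 g

5440 g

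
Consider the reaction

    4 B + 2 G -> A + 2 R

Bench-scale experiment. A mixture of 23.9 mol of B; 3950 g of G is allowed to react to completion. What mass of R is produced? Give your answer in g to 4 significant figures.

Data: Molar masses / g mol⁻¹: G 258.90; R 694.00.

8293 g

n(B) = 23.90 mol
n(G) = 3950 / 258.90 = 15.26 mol
n/ν for B = 23.90/4 = 5.975
n/ν for G = 15.26/2 = 7.630
Smallest n/ν is B → limiting reagent.
n(R) = (2/4) × 23.90 = 11.95 mol
mass = 11.95 × 694.00 = 8293 g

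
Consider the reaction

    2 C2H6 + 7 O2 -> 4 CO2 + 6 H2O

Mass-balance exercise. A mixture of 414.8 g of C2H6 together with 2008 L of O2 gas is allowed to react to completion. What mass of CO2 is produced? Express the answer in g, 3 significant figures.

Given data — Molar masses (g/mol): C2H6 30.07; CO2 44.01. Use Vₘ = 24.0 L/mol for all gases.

1210 g

n(C2H6) = 414.8 / 30.07 = 13.79 mol
n(O2) = 2008 / 24.0 = 83.67 mol
n/ν for C2H6 = 13.79/2 = 6.895
n/ν for O2 = 83.67/7 = 11.95
Smallest n/ν is C2H6 → limiting reagent.
n(CO2) = (4/2) × 13.79 = 27.58 mol
mass = 27.58 × 44.01 = 1214 g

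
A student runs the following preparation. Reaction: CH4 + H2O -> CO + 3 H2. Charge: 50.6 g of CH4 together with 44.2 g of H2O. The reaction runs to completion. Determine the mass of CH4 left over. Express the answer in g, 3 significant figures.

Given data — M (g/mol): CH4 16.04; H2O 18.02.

n(CH4) = 50.60 / 16.04 = 3.155 mol
n(H2O) = 44.20 / 18.02 = 2.453 mol
n/ν → CH4: 3.155, H2O: 2.453; H2O is limiting.
CH4 consumed = (1/1) × 2.453 = 2.453 mol
CH4 remaining = 3.155 − 2.453 = 0.7020 mol
mass = 0.7020 × 16.04 = 11.26 g

11.3 g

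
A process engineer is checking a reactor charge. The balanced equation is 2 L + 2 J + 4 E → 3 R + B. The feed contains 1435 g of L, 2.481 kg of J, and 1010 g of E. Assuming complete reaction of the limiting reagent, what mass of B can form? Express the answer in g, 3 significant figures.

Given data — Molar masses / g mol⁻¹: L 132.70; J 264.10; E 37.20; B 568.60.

n(L) = 1435 / 132.70 = 10.81 mol
n(J) = 2.481×1000 / 264.10 = 9.394 mol
n(E) = 1010 / 37.20 = 27.15 mol
n/ν for L = 10.81/2 = 5.405
n/ν for J = 9.394/2 = 4.697
n/ν for E = 27.15/4 = 6.788
Smallest n/ν is J → limiting reagent.
n(B) = (1/2) × 9.394 = 4.697 mol
mass = 4.697 × 568.60 = 2671 g

2670 g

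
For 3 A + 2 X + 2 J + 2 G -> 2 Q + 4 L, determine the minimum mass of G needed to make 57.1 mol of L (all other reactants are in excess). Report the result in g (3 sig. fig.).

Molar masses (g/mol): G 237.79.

n(L) = 57.10 mol
n(G) = (2/4) × 57.10 = 28.55 mol
mass = 28.55 × 237.79 = 6789 g

6790 g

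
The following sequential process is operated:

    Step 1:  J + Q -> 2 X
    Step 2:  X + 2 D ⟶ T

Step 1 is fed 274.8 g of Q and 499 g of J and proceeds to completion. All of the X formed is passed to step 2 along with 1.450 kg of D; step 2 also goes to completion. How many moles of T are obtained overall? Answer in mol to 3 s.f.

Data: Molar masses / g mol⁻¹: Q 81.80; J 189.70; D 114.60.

5.26 mol

Step 1:
n(Q) = 274.8 / 81.80 = 3.359 mol
n(J) = 499.0 / 189.70 = 2.630 mol
n/ν for Q = 3.359/1 = 3.359
n/ν for J = 2.630/1 = 2.630
Smallest n/ν is J → limiting reagent.
n(X) produced = (2/1) × 2.630 = 5.260 mol
Step 2:
n(X) available = 5.260 mol
n(D) = 1.450×1000 / 114.60 = 12.65 mol
n/ν for X = 5.260/1 = 5.260
n/ν for D = 12.65/2 = 6.325
Smallest n/ν is X → limiting reagent.
n(T) = (1/1) × 5.260 = 5.260 mol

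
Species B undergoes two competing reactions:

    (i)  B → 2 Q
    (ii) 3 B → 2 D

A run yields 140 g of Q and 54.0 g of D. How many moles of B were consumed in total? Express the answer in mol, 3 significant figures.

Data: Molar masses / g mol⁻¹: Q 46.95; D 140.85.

2.07 mol

n(Q) = 140 / 46.95 = 2.982 mol
n(D) = 54.0 / 140.85 = 0.3834 mol
n(B) via (i) = (1/2)×2.982 = 1.491 mol
n(B) via (ii) = (3/2)×0.3834 = 0.5751 mol
total n(B) = 1.491 + 0.5751 = 2.066 mol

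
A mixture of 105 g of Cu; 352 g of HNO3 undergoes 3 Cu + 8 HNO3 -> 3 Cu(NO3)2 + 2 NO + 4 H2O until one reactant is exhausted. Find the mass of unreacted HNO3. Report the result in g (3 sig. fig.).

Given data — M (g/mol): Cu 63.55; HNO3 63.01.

74.4 g

n(Cu) = 105.0 / 63.55 = 1.652 mol
n(HNO3) = 352.0 / 63.01 = 5.586 mol
n/ν for Cu = 1.652/3 = 0.5507
n/ν for HNO3 = 5.586/8 = 0.6983
Smallest n/ν is Cu → limiting reagent.
HNO3 consumed = (8/3) × 1.652 = 4.405 mol
HNO3 remaining = 5.586 − 4.405 = 1.181 mol
mass = 1.181 × 63.01 = 74.41 g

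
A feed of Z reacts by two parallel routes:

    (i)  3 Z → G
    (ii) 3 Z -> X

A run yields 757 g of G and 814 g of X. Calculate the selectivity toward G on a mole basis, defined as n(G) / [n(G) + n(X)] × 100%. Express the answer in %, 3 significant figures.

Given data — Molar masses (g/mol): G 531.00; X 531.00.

48.2 %

n(G) = 757 / 531.00 = 1.426 mol
n(X) = 814 / 531.00 = 1.533 mol
selectivity = 1.426/(1.426+1.533) × 100 = 48.19 %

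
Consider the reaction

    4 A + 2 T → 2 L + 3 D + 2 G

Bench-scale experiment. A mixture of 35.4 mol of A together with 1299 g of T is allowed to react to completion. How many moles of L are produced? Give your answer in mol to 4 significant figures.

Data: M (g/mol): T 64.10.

n(A) = 35.40 mol
n(T) = 1299 / 64.10 = 20.27 mol
n/ν → A: 8.850, T: 10.14; A is limiting.
n(L) = (2/4) × 35.40 = 17.70 mol

17.70 mol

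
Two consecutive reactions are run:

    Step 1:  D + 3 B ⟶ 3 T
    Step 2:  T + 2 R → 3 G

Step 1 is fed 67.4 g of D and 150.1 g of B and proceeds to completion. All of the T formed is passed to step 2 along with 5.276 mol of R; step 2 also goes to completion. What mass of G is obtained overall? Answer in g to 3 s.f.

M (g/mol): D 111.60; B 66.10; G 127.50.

Step 1:
n(D) = 67.40 / 111.60 = 0.6039 mol
n(B) = 150.1 / 66.10 = 2.271 mol
n/ν for D = 0.6039/1 = 0.6039
n/ν for B = 2.271/3 = 0.7570
Smallest n/ν is D → limiting reagent.
n(T) produced = (3/1) × 0.6039 = 1.812 mol
Step 2:
n(T) available = 1.812 mol
n(R) = 5.276 mol
n/ν for T = 1.812/1 = 1.812
n/ν for R = 5.276/2 = 2.638
Smallest n/ν is T → limiting reagent.
n(G) = (3/1) × 1.812 = 5.436 mol
mass = 5.436 × 127.50 = 693.1 g

693 g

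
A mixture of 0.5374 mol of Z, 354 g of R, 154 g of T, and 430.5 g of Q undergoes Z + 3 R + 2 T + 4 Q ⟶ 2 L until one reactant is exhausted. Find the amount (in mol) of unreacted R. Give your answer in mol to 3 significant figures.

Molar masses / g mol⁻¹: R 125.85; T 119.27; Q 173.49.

1.20 mol

n(Z) = 0.5374 mol
n(R) = 354.0 / 125.85 = 2.813 mol
n(T) = 154.0 / 119.27 = 1.291 mol
n(Q) = 430.5 / 173.49 = 2.481 mol
n/ν for Z = 0.5374/1 = 0.5374
n/ν for R = 2.813/3 = 0.9377
n/ν for T = 1.291/2 = 0.6455
n/ν for Q = 2.481/4 = 0.6203
Smallest n/ν is Z → limiting reagent.
R consumed = (3/1) × 0.5374 = 1.612 mol
R remaining = 2.813 − 1.612 = 1.201 mol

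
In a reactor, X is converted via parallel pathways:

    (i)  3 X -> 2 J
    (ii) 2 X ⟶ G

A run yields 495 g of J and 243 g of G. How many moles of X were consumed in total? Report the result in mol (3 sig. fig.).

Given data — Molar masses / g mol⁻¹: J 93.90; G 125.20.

11.8 mol

n(J) = 495 / 93.90 = 5.272 mol
n(G) = 243 / 125.20 = 1.941 mol
n(X) via (i) = (3/2)×5.272 = 7.908 mol
n(X) via (ii) = (2/1)×1.941 = 3.882 mol
total n(X) = 7.908 + 3.882 = 11.79 mol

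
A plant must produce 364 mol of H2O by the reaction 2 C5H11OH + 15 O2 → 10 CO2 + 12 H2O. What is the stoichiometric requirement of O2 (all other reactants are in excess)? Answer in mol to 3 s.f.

455 mol

n(H2O) = 364.0 mol
n(O2) = (15/12) × 364.0 = 455.0 mol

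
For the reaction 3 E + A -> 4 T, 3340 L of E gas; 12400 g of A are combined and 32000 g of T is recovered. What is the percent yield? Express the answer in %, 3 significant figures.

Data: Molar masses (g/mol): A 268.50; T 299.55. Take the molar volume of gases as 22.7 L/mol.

57.8 %

n(E) = 3340 / 22.7 = 147.1 mol
n(A) = 12400 / 268.50 = 46.18 mol
n/ν → E: 49.03, A: 46.18; A is limiting.
theoretical n(T) = (4/1) × 46.18 = 184.7 mol → 55330 g
% yield = 32000 / 55330 × 100 = 57.83 %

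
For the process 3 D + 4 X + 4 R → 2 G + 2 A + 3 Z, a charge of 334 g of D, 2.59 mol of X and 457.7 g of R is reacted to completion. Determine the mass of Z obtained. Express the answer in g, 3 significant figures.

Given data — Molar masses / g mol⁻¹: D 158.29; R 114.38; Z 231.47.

n(D) = 334.0 / 158.29 = 2.110 mol
n(X) = 2.590 mol
n(R) = 457.7 / 114.38 = 4.002 mol
n/ν for D = 2.110/3 = 0.7033
n/ν for X = 2.590/4 = 0.6475
n/ν for R = 4.002/4 = 1.001
Smallest n/ν is X → limiting reagent.
n(Z) = (3/4) × 2.590 = 1.943 mol
mass = 1.943 × 231.47 = 449.7 g

450 g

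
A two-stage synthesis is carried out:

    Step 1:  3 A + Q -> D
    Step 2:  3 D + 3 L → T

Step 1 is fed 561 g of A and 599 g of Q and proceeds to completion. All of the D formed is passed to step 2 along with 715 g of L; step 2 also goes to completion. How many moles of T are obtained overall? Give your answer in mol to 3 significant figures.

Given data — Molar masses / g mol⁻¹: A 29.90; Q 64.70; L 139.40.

Step 1:
n(A) = 561.0 / 29.90 = 18.76 mol
n(Q) = 599.0 / 64.70 = 9.258 mol
n/ν → A: 6.253, Q: 9.258; A is limiting.
n(D) produced = (1/3) × 18.76 = 6.253 mol
Step 2:
n(D) available = 6.253 mol
n(L) = 715.0 / 139.40 = 5.129 mol
n/ν → D: 2.084, L: 1.710; L is limiting.
n(T) = (1/3) × 5.129 = 1.710 mol

1.71 mol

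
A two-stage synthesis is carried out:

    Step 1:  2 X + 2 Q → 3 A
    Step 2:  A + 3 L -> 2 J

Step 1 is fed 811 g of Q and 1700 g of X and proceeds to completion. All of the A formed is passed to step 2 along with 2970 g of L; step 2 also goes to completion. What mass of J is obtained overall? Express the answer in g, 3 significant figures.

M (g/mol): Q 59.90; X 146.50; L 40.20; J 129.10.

4490 g

Step 1:
n(Q) = 811.0 / 59.90 = 13.54 mol
n(X) = 1700 / 146.50 = 11.60 mol
n/ν for Q = 13.54/2 = 6.770
n/ν for X = 11.60/2 = 5.800
Smallest n/ν is X → limiting reagent.
n(A) produced = (3/2) × 11.60 = 17.40 mol
Step 2:
n(A) available = 17.40 mol
n(L) = 2970 / 40.20 = 73.88 mol
n/ν for A = 17.40/1 = 17.40
n/ν for L = 73.88/3 = 24.63
Smallest n/ν is A → limiting reagent.
n(J) = (2/1) × 17.40 = 34.80 mol
mass = 34.80 × 129.10 = 4493 g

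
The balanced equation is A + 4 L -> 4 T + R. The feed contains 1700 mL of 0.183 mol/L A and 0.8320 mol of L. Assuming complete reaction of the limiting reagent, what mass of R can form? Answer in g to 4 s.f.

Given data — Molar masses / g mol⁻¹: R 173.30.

36.05 g

n(A) = 0.183 × 1700/1000 = 0.3111 mol
n(L) = 0.8320 mol
n/ν for A = 0.3111/1 = 0.3111
n/ν for L = 0.8320/4 = 0.2080
Smallest n/ν is L → limiting reagent.
n(R) = (1/4) × 0.8320 = 0.2080 mol
mass = 0.2080 × 173.30 = 36.05 g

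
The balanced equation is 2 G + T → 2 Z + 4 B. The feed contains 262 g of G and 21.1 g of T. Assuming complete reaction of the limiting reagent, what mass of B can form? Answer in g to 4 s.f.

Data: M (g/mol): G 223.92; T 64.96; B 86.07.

111.8 g

n(G) = 262.0 / 223.92 = 1.170 mol
n(T) = 21.10 / 64.96 = 0.3248 mol
n/ν for G = 1.170/2 = 0.5850
n/ν for T = 0.3248/1 = 0.3248
Smallest n/ν is T → limiting reagent.
n(B) = (4/1) × 0.3248 = 1.299 mol
mass = 1.299 × 86.07 = 111.8 g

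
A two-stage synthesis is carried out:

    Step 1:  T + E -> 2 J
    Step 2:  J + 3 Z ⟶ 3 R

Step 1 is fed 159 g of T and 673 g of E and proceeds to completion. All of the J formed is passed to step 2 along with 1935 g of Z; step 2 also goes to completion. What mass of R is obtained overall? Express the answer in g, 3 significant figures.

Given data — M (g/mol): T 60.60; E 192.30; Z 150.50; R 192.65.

Step 1:
n(T) = 159.0 / 60.60 = 2.624 mol
n(E) = 673.0 / 192.30 = 3.500 mol
n/ν for T = 2.624/1 = 2.624
n/ν for E = 3.500/1 = 3.500
Smallest n/ν is T → limiting reagent.
n(J) produced = (2/1) × 2.624 = 5.248 mol
Step 2:
n(J) available = 5.248 mol
n(Z) = 1935 / 150.50 = 12.86 mol
n/ν for J = 5.248/1 = 5.248
n/ν for Z = 12.86/3 = 4.287
Smallest n/ν is Z → limiting reagent.
n(R) = (3/3) × 12.86 = 12.86 mol
mass = 12.86 × 192.65 = 2477 g

2480 g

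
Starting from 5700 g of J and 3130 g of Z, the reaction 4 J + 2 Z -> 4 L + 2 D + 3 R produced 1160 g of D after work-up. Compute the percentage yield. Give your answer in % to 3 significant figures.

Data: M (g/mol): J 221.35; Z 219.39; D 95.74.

94.1 %

n(J) = 5700 / 221.35 = 25.75 mol
n(Z) = 3130 / 219.39 = 14.27 mol
n/ν for J = 25.75/4 = 6.438
n/ν for Z = 14.27/2 = 7.135
Smallest n/ν is J → limiting reagent.
theoretical n(D) = (2/4) × 25.75 = 12.88 mol → 1233 g
% yield = 1160 / 1233 × 100 = 94.08 %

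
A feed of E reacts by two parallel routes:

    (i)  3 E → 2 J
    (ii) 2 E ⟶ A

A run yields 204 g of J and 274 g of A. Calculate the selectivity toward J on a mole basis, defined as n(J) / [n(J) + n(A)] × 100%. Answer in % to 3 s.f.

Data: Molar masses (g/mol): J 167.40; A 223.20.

n(J) = 204 / 167.40 = 1.219 mol
n(A) = 274 / 223.20 = 1.228 mol
selectivity = 1.219/(1.219+1.228) × 100 = 49.82 %

49.8 %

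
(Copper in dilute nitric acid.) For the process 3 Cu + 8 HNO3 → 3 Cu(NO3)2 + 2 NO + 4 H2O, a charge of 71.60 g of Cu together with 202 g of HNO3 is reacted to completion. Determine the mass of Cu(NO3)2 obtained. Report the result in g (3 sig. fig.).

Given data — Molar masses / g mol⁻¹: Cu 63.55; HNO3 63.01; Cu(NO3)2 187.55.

211 g

n(Cu) = 71.60 / 63.55 = 1.127 mol
n(HNO3) = 202.0 / 63.01 = 3.206 mol
n/ν for Cu = 1.127/3 = 0.3757
n/ν for HNO3 = 3.206/8 = 0.4008
Smallest n/ν is Cu → limiting reagent.
n(Cu(NO3)2) = (3/3) × 1.127 = 1.127 mol
mass = 1.127 × 187.55 = 211.4 g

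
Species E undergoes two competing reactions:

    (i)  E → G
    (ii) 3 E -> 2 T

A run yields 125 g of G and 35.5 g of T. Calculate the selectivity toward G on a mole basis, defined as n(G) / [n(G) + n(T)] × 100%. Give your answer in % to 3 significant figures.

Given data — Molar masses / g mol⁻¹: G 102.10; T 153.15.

84.1 %

n(G) = 125 / 102.10 = 1.224 mol
n(T) = 35.5 / 153.15 = 0.2318 mol
selectivity = 1.224/(1.224+0.2318) × 100 = 84.08 %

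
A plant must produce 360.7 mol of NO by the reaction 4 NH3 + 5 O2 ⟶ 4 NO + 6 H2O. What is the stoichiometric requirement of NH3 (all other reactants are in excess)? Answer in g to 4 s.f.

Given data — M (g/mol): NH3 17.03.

6143 g

n(NO) = 360.7 mol
n(NH3) = (4/4) × 360.7 = 360.7 mol
mass = 360.7 × 17.03 = 6143 g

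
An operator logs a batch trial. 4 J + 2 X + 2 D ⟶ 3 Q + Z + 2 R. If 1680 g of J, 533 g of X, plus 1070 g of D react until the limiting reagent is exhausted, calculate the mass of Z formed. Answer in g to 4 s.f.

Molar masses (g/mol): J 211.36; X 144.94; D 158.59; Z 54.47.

100.2 g

n(J) = 1680 / 211.36 = 7.949 mol
n(X) = 533.0 / 144.94 = 3.677 mol
n(D) = 1070 / 158.59 = 6.747 mol
n/ν → J: 1.987, X: 1.839, D: 3.374; X is limiting.
n(Z) = (1/2) × 3.677 = 1.839 mol
mass = 1.839 × 54.47 = 100.2 g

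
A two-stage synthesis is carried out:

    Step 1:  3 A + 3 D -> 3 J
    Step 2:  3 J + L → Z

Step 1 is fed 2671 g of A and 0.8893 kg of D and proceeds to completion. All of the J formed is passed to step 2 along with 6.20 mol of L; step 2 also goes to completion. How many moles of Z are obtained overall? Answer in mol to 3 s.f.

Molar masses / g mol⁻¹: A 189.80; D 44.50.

Step 1:
n(A) = 2671 / 189.80 = 14.07 mol
n(D) = 0.8893×1000 / 44.50 = 19.98 mol
n/ν for A = 14.07/3 = 4.690
n/ν for D = 19.98/3 = 6.660
Smallest n/ν is A → limiting reagent.
n(J) produced = (3/3) × 14.07 = 14.07 mol
Step 2:
n(J) available = 14.07 mol
n(L) = 6.200 mol
n/ν for J = 14.07/3 = 4.690
n/ν for L = 6.200/1 = 6.200
Smallest n/ν is J → limiting reagent.
n(Z) = (1/3) × 14.07 = 4.690 mol

4.69 mol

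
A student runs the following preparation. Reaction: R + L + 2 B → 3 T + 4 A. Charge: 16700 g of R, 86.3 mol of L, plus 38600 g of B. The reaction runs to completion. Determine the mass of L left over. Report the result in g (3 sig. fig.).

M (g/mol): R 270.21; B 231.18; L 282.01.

6910 g

n(R) = 16700 / 270.21 = 61.80 mol
n(L) = 86.30 mol
n(B) = 38600 / 231.18 = 167.0 mol
n/ν for R = 61.80/1 = 61.80
n/ν for L = 86.30/1 = 86.30
n/ν for B = 167.0/2 = 83.50
Smallest n/ν is R → limiting reagent.
L consumed = (1/1) × 61.80 = 61.80 mol
L remaining = 86.30 − 61.80 = 24.50 mol
mass = 24.50 × 282.01 = 6909 g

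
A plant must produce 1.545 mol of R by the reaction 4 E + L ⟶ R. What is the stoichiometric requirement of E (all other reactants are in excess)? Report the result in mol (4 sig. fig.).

6.180 mol

n(R) = 1.545 mol
n(E) = (4/1) × 1.545 = 6.180 mol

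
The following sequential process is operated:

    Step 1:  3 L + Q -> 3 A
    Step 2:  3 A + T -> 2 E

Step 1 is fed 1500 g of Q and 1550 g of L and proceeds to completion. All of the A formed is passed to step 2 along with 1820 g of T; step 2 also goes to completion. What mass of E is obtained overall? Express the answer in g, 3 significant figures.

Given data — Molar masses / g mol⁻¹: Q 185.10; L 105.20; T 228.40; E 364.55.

3580 g

Step 1:
n(Q) = 1500 / 185.10 = 8.104 mol
n(L) = 1550 / 105.20 = 14.73 mol
n/ν for Q = 8.104/1 = 8.104
n/ν for L = 14.73/3 = 4.910
Smallest n/ν is L → limiting reagent.
n(A) produced = (3/3) × 14.73 = 14.73 mol
Step 2:
n(A) available = 14.73 mol
n(T) = 1820 / 228.40 = 7.968 mol
n/ν for A = 14.73/3 = 4.910
n/ν for T = 7.968/1 = 7.968
Smallest n/ν is A → limiting reagent.
n(E) = (2/3) × 14.73 = 9.820 mol
mass = 9.820 × 364.55 = 3580 g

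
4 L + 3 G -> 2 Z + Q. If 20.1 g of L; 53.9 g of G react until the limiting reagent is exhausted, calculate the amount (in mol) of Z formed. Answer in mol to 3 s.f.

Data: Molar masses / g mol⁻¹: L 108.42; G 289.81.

n(L) = 20.10 / 108.42 = 0.1854 mol
n(G) = 53.90 / 289.81 = 0.1860 mol
n/ν → L: 0.04635, G: 0.06200; L is limiting.
n(Z) = (2/4) × 0.1854 = 0.09270 mol

0.0927 mol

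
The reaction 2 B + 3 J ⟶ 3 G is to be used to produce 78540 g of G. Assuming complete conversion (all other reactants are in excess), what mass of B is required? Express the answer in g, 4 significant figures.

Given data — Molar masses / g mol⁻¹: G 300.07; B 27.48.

n(G) = 78540 / 300.07 = 261.7 mol
n(B) = (2/3) × 261.7 = 174.5 mol
mass = 174.5 × 27.48 = 4795 g

4795 g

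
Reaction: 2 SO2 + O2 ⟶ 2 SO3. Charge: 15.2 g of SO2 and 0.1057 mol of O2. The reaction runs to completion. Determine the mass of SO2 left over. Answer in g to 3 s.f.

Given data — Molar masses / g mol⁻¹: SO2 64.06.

n(SO2) = 15.20 / 64.06 = 0.2373 mol
n(O2) = 0.1057 mol
n/ν → SO2: 0.1187, O2: 0.1057; O2 is limiting.
SO2 consumed = (2/1) × 0.1057 = 0.2114 mol
SO2 remaining = 0.2373 − 0.2114 = 0.02590 mol
mass = 0.02590 × 64.06 = 1.659 g

1.66 g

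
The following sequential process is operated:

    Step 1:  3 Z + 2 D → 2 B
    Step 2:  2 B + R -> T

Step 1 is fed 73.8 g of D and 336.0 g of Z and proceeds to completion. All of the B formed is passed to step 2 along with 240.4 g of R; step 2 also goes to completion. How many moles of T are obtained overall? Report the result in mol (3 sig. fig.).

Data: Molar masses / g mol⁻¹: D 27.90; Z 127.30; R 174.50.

0.880 mol

Step 1:
n(D) = 73.80 / 27.90 = 2.645 mol
n(Z) = 336.0 / 127.30 = 2.639 mol
n/ν for D = 2.645/2 = 1.323
n/ν for Z = 2.639/3 = 0.8797
Smallest n/ν is Z → limiting reagent.
n(B) produced = (2/3) × 2.639 = 1.759 mol
Step 2:
n(B) available = 1.759 mol
n(R) = 240.4 / 174.50 = 1.378 mol
n/ν for B = 1.759/2 = 0.8795
n/ν for R = 1.378/1 = 1.378
Smallest n/ν is B → limiting reagent.
n(T) = (1/2) × 1.759 = 0.8795 mol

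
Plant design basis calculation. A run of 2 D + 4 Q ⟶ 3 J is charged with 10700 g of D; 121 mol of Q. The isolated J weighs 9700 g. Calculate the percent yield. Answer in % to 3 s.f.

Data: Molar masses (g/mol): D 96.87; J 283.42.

37.7 %

n(D) = 10700 / 96.87 = 110.5 mol
n(Q) = 121.0 mol
n/ν for D = 110.5/2 = 55.25
n/ν for Q = 121.0/4 = 30.25
Smallest n/ν is Q → limiting reagent.
theoretical n(J) = (3/4) × 121.0 = 90.75 mol → 25720 g
% yield = 9700 / 25720 × 100 = 37.71 %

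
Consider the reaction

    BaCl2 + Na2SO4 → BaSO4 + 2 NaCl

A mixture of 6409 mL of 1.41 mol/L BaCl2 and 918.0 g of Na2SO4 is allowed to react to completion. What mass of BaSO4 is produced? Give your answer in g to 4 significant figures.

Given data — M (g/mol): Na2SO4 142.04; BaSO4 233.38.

n(BaCl2) = 1.41 × 6409/1000 = 9.037 mol
n(Na2SO4) = 918.0 / 142.04 = 6.463 mol
n/ν for BaCl2 = 9.037/1 = 9.037
n/ν for Na2SO4 = 6.463/1 = 6.463
Smallest n/ν is Na2SO4 → limiting reagent.
n(BaSO4) = (1/1) × 6.463 = 6.463 mol
mass = 6.463 × 233.38 = 1508 g

1508 g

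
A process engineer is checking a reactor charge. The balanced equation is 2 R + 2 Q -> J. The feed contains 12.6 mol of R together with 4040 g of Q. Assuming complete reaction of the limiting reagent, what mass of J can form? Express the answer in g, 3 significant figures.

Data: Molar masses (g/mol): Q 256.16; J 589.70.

n(R) = 12.60 mol
n(Q) = 4040 / 256.16 = 15.77 mol
n/ν → R: 6.300, Q: 7.885; R is limiting.
n(J) = (1/2) × 12.60 = 6.300 mol
mass = 6.300 × 589.70 = 3715 g

3720 g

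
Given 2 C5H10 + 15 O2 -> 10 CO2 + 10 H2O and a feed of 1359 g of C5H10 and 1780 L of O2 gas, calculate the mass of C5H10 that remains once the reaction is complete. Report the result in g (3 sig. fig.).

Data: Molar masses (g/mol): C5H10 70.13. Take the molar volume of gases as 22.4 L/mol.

616 g

n(C5H10) = 1359 / 70.13 = 19.38 mol
n(O2) = 1780 / 22.4 = 79.46 mol
n/ν → C5H10: 9.690, O2: 5.297; O2 is limiting.
C5H10 consumed = (2/15) × 79.46 = 10.59 mol
C5H10 remaining = 19.38 − 10.59 = 8.790 mol
mass = 8.790 × 70.13 = 616.4 g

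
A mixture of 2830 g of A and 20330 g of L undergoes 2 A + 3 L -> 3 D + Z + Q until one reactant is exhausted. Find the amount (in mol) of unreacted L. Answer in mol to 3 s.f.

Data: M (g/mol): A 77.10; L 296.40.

13.5 mol

n(A) = 2830 / 77.10 = 36.71 mol
n(L) = 20330 / 296.40 = 68.59 mol
n/ν → A: 18.36, L: 22.86; A is limiting.
L consumed = (3/2) × 36.71 = 55.07 mol
L remaining = 68.59 − 55.07 = 13.52 mol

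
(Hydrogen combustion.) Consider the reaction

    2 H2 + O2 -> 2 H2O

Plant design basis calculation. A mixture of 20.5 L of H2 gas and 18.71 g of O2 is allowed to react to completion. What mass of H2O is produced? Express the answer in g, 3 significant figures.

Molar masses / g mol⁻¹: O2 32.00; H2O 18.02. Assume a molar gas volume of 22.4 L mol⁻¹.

n(H2) = 20.50 / 22.4 = 0.9152 mol
n(O2) = 18.71 / 32.00 = 0.5847 mol
n/ν → H2: 0.4576, O2: 0.5847; H2 is limiting.
n(H2O) = (2/2) × 0.9152 = 0.9152 mol
mass = 0.9152 × 18.02 = 16.49 g

16.5 g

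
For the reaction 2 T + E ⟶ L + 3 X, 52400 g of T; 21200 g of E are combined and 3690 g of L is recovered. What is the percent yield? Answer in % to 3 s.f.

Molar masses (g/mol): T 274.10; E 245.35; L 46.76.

n(T) = 52400 / 274.10 = 191.2 mol
n(E) = 21200 / 245.35 = 86.41 mol
n/ν for T = 191.2/2 = 95.60
n/ν for E = 86.41/1 = 86.41
Smallest n/ν is E → limiting reagent.
theoretical n(L) = (1/1) × 86.41 = 86.41 mol → 4041 g
% yield = 3690 / 4041 × 100 = 91.31 %

91.3 %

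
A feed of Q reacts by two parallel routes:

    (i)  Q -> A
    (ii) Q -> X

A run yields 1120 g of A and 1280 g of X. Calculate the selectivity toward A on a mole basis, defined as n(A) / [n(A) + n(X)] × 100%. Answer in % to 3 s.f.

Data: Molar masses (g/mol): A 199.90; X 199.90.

46.7 %

n(A) = 1120 / 199.90 = 5.603 mol
n(X) = 1280 / 199.90 = 6.403 mol
selectivity = 5.603/(5.603+6.403) × 100 = 46.67 %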